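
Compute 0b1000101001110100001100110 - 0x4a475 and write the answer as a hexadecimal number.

0x11043f1

0b1000101001110100001100110 = 0x114e866 in hexadecimal.
Subtract column by column in base 16:
  6-5 → 1
  6-7 → f (borrow)
  8-4-1 → 3
  e-a → 4
  4-4 → 0
  1-0 → 1
  1-0 → 1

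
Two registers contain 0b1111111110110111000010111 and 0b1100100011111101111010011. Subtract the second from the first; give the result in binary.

Subtract column by column in base 2:
  1-1 → 0
  1-1 → 0
  1-0 → 1
  0-0 → 0
  1-1 → 0
  0-0 → 0
  0-1 → 1 (borrow)
  0-1-1 → 0 (borrow)
  0-1-1 → 0 (borrow)
  1-1-1 → 1 (borrow)
  1-0-1 → 0
  1-1 → 0
  0-1 → 1 (borrow)
  1-1-1 → 1 (borrow)
  1-1-1 → 1 (borrow)
  0-1-1 → 0 (borrow)
  1-1-1 → 1 (borrow)
  1-0-1 → 0
  1-0 → 1
  1-0 → 1
  1-1 → 0
  1-0 → 1
  1-0 → 1
  1-1 → 0
  1-1 → 0

0b11011010111001001000100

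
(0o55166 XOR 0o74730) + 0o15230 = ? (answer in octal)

First 0o55166 XOR 0o74730 = 0o21656.
Add column by column in base 8, right to left:
  6+0 = 6
  5+3 = 0 carry 1
  6+2+1 = 1 carry 1
  1+5+1 = 7
  2+1 = 3

0o37106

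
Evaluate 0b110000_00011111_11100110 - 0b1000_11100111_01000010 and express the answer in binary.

0b1001110011100010100100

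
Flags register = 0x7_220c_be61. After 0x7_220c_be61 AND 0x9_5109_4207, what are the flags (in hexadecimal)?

0x100080201

AND each hex digit independently (no carries):
  7&9=1, 2&5=0, 2&1=0, 0&0=0, c&9=8, b&4=0, e&2=2, 6&0=0, 1&7=1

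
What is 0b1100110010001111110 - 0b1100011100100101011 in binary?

Subtract column by column in base 2:
  0-1 → 1 (borrow)
  1-1-1 → 1 (borrow)
  1-0-1 → 0
  1-1 → 0
  1-0 → 1
  1-1 → 0
  1-0 → 1
  0-0 → 0
  0-1 → 1 (borrow)
  0-0-1 → 1 (borrow)
  1-0-1 → 0
  0-1 → 1 (borrow)
  0-1-1 → 0 (borrow)
  1-1-1 → 1 (borrow)
  1-0-1 → 0
  0-0 → 0
  0-0 → 0
  1-1 → 0
  1-1 → 0

0b10101101010011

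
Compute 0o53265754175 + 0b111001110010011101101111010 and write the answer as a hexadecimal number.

0x1621113F7

0o53265754175 = 0x15AD7D87D in hexadecimal.
0b111001110010011101101111010 = 0x7393B7A in hexadecimal.
Add column by column in base 16, right to left:
  D+A = 7 carry 1
  7+7+1 = F
  8+B = 3 carry 1
  D+3+1 = 1 carry 1
  7+9+1 = 1 carry 1
  D+3+1 = 1 carry 1
  A+7+1 = 2 carry 1
  5+0+1 = 6
  1+0 = 1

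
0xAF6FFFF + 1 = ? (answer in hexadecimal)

The trailing 4 digits are F (max in base 16), so adding 1 cascades: they roll to 0 and the next digit up increments.

0xAF70000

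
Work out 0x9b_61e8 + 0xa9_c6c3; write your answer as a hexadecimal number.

0x14528ab

Add column by column in base 16, right to left:
  8+3 = b
  e+c = a carry 1
  1+6+1 = 8
  6+c = 2 carry 1
  b+9+1 = 5 carry 1
  9+a+1 = 4 carry 1
  final carry 1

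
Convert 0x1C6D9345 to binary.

0b11100011011011001001101000101

Expand each hex digit to 4 bits: 1=0001 C=1100 6=0110 D=1101 9=1001 3=0011 4=0100 5=0101.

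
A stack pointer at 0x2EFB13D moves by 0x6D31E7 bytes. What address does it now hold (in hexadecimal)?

0x35CE324

Add column by column in base 16, right to left:
  D+7 = 4 carry 1
  3+E+1 = 2 carry 1
  1+1+1 = 3
  B+3 = E
  F+D = C carry 1
  E+6+1 = 5 carry 1
  2+0+1 = 3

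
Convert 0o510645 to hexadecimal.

Each octal digit is 3 bits: 5=101 1=001 0=000 6=110 4=100 5=101.
Group the bits into nibbles: 0010 1001 0001 1010 0101 → 291A5.

0x291A5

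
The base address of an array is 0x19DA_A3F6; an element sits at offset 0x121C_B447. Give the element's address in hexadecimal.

0x2BF7583D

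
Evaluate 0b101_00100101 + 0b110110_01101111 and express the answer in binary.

Add column by column in base 2, right to left:
  1+1 = 0 carry 1
  0+1+1 = 0 carry 1
  1+1+1 = 1 carry 1
  0+1+1 = 0 carry 1
  0+0+1 = 1
  1+1 = 0 carry 1
  0+1+1 = 0 carry 1
  0+0+1 = 1
  1+0 = 1
  0+1 = 1
  1+1 = 0 carry 1
  0+0+1 = 1
  0+1 = 1
  0+1 = 1

0b11101110010100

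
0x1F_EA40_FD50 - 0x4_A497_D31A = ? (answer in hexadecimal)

Subtract column by column in base 16:
  0-A → 6 (borrow)
  5-1-1 → 3
  D-3 → A
  F-D → 2
  0-7 → 9 (borrow)
  4-9-1 → A (borrow)
  A-4-1 → 5
  E-A → 4
  F-4 → B
  1-0 → 1

0x1B45A92A36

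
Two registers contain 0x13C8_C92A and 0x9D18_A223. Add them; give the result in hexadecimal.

0xB0E16B4D

Add column by column in base 16, right to left:
  A+3 = D
  2+2 = 4
  9+2 = B
  C+A = 6 carry 1
  8+8+1 = 1 carry 1
  C+1+1 = E
  3+D = 0 carry 1
  1+9+1 = B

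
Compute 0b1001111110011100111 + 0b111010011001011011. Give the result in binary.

Add column by column in base 2, right to left:
  1+1 = 0 carry 1
  1+1+1 = 1 carry 1
  1+0+1 = 0 carry 1
  0+1+1 = 0 carry 1
  0+1+1 = 0 carry 1
  1+0+1 = 0 carry 1
  1+1+1 = 1 carry 1
  1+0+1 = 0 carry 1
  0+0+1 = 1
  0+1 = 1
  1+1 = 0 carry 1
  1+0+1 = 0 carry 1
  1+0+1 = 0 carry 1
  1+1+1 = 1 carry 1
  1+0+1 = 0 carry 1
  1+1+1 = 1 carry 1
  0+1+1 = 0 carry 1
  0+1+1 = 0 carry 1
  1+0+1 = 0 carry 1
  final carry 1

0b10001010001101000010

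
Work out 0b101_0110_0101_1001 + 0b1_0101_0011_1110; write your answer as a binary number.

Add column by column in base 2, right to left:
  1+0 = 1
  0+1 = 1
  0+1 = 1
  1+1 = 0 carry 1
  1+1+1 = 1 carry 1
  0+1+1 = 0 carry 1
  1+0+1 = 0 carry 1
  0+0+1 = 1
  0+1 = 1
  1+0 = 1
  1+1 = 0 carry 1
  0+0+1 = 1
  1+1 = 0 carry 1
  0+0+1 = 1
  1+0 = 1

0b110101110010111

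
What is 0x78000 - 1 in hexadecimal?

0x77FFF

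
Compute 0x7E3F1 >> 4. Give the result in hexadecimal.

Shifting right by 4 bits = 1 hex digit: drop the last 1.

0x7E3F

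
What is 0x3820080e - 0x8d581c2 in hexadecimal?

Subtract column by column in base 16:
  e-2 → c
  0-c → 4 (borrow)
  8-1-1 → 6
  0-8 → 8 (borrow)
  0-5-1 → a (borrow)
  2-d-1 → 4 (borrow)
  8-8-1 → f (borrow)
  3-0-1 → 2

0x2f4a864c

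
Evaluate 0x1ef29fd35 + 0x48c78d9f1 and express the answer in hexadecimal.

0x67ba2d726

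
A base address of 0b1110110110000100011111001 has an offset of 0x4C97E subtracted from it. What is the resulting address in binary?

0x4C97E = 0b1001100100101111110 in binary.
Subtract column by column in base 2:
  1-0 → 1
  0-1 → 1 (borrow)
  0-1-1 → 0 (borrow)
  1-1-1 → 1 (borrow)
  1-1-1 → 1 (borrow)
  1-1-1 → 1 (borrow)
  1-1-1 → 1 (borrow)
  1-0-1 → 0
  0-1 → 1 (borrow)
  0-0-1 → 1 (borrow)
  0-0-1 → 1 (borrow)
  1-1-1 → 1 (borrow)
  0-0-1 → 1 (borrow)
  0-0-1 → 1 (borrow)
  0-1-1 → 0 (borrow)
  0-1-1 → 0 (borrow)
  1-0-1 → 0
  1-0 → 1
  0-1 → 1 (borrow)
  1-0-1 → 0
  1-0 → 1
  0-0 → 0
  1-0 → 1
  1-0 → 1
  1-0 → 1

0b1110101100011111101111011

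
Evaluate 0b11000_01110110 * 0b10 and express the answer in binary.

Multiply each base-2 digit by 2, carrying:
  0×2 = 0 → write 0
  1×2 = 2 → write 0 carry 1
  1×2+1 = 3 → write 1 carry 1
  0×2+1 = 1 → write 1
  1×2 = 2 → write 0 carry 1
  1×2+1 = 3 → write 1 carry 1
  1×2+1 = 3 → write 1 carry 1
  0×2+1 = 1 → write 1
  0×2 = 0 → write 0
  0×2 = 0 → write 0
  0×2 = 0 → write 0
  1×2 = 2 → write 0 carry 1
  1×2+1 = 3 → write 1 carry 1
  remaining carry: 1

0b11000011101100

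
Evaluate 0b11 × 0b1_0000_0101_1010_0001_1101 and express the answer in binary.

Multiply each base-2 digit by 3, carrying:
  1×3 = 3 → write 1 carry 1
  0×3+1 = 1 → write 1
  1×3 = 3 → write 1 carry 1
  1×3+1 = 4 → write 0 carry 2
  1×3+2 = 5 → write 1 carry 2
  0×3+2 = 2 → write 0 carry 1
  0×3+1 = 1 → write 1
  0×3 = 0 → write 0
  0×3 = 0 → write 0
  1×3 = 3 → write 1 carry 1
  0×3+1 = 1 → write 1
  1×3 = 3 → write 1 carry 1
  1×3+1 = 4 → write 0 carry 2
  0×3+2 = 2 → write 0 carry 1
  1×3+1 = 4 → write 0 carry 2
  0×3+2 = 2 → write 0 carry 1
  0×3+1 = 1 → write 1
  0×3 = 0 → write 0
  0×3 = 0 → write 0
  0×3 = 0 → write 0
  1×3 = 3 → write 1 carry 1
  remaining carry: 1

0b1100010000111001010111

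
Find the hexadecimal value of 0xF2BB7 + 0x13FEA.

0x106BA1

Add column by column in base 16, right to left:
  7+A = 1 carry 1
  B+E+1 = A carry 1
  B+F+1 = B carry 1
  2+3+1 = 6
  F+1 = 0 carry 1
  final carry 1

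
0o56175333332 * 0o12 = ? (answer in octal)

Multiply each base-8 digit by 10, carrying:
  2×10 = 20 → write 4 carry 2
  3×10+2 = 32 → write 0 carry 4
  3×10+4 = 34 → write 2 carry 4
  3×10+4 = 34 → write 2 carry 4
  3×10+4 = 34 → write 2 carry 4
  3×10+4 = 34 → write 2 carry 4
  5×10+4 = 54 → write 6 carry 6
  7×10+6 = 76 → write 4 carry 9
  1×10+9 = 19 → write 3 carry 2
  6×10+2 = 62 → write 6 carry 7
  5×10+7 = 57 → write 1 carry 7
  remaining carry: 7

0o716346222204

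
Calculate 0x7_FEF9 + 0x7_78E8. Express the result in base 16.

Add column by column in base 16, right to left:
  9+8 = 1 carry 1
  F+E+1 = E carry 1
  E+8+1 = 7 carry 1
  F+7+1 = 7 carry 1
  7+7+1 = F

0xF77E1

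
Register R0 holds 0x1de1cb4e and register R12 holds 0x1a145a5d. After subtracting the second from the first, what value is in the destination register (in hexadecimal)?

0x3cd70f1

Subtract column by column in base 16:
  e-d → 1
  4-5 → f (borrow)
  b-a-1 → 0
  c-5 → 7
  1-4 → d (borrow)
  e-1-1 → c
  d-a → 3
  1-1 → 0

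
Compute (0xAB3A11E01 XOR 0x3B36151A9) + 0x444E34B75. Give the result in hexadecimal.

0xD45A39B1D

First 0xAB3A11E01 XOR 0x3B36151A9 = 0x900C04FA8.
Add column by column in base 16, right to left:
  8+5 = D
  A+7 = 1 carry 1
  F+B+1 = B carry 1
  4+4+1 = 9
  0+3 = 3
  C+E = A carry 1
  0+4+1 = 5
  0+4 = 4
  9+4 = D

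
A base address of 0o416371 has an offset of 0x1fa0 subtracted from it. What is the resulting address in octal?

0o376531

0x1fa0 = 0o17640 in octal.
Subtract column by column in base 8:
  1-0 → 1
  7-4 → 3
  3-6 → 5 (borrow)
  6-7-1 → 6 (borrow)
  1-1-1 → 7 (borrow)
  4-0-1 → 3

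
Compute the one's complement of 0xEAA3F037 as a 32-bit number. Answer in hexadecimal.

0x155C0FC8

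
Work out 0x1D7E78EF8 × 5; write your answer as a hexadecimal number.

0x93785CAD8

Multiply each base-16 digit by 5, carrying:
  8×5 = 40 → write 8 carry 2
  F×5+2 = 77 → write D carry 4
  E×5+4 = 74 → write A carry 4
  8×5+4 = 44 → write C carry 2
  7×5+2 = 37 → write 5 carry 2
  E×5+2 = 72 → write 8 carry 4
  7×5+4 = 39 → write 7 carry 2
  D×5+2 = 67 → write 3 carry 4
  1×5+4 = 9 → write 9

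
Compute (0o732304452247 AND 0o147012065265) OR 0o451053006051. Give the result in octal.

0o553053046255

0o732304452247 AND 0o147012065265 = 0o102000040245.
Then OR with 0o451053006051.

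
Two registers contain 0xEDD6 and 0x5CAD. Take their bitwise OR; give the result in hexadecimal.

0xFDFF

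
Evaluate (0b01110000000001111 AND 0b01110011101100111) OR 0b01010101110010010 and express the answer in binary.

0b1110101110010111

0b01110000000001111 AND 0b01110011101100111 = 0b01110000000000111.
Then OR with 0b01010101110010010.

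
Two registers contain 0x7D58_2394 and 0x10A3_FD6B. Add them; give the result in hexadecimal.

Add column by column in base 16, right to left:
  4+B = F
  9+6 = F
  3+D = 0 carry 1
  2+F+1 = 2 carry 1
  8+3+1 = C
  5+A = F
  D+0 = D
  7+1 = 8

0x8DFC20FF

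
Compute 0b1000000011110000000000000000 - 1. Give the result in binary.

0b1000000011101111111111111111

The trailing 16 digits are 0, so subtracting 1 borrows through: they become 1 and the next digit up decrements.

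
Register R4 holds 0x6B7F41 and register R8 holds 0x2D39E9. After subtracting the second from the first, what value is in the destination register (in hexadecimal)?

0x3E4558

Subtract column by column in base 16:
  1-9 → 8 (borrow)
  4-E-1 → 5 (borrow)
  F-9-1 → 5
  7-3 → 4
  B-D → E (borrow)
  6-2-1 → 3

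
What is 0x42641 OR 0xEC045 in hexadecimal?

0xEE645

OR each hex digit independently (no carries):
  4|E=E, 2|C=E, 6|0=6, 4|4=4, 1|5=5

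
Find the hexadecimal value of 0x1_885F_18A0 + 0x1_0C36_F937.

0x2949611D7

Add column by column in base 16, right to left:
  0+7 = 7
  A+3 = D
  8+9 = 1 carry 1
  1+F+1 = 1 carry 1
  F+6+1 = 6 carry 1
  5+3+1 = 9
  8+C = 4 carry 1
  8+0+1 = 9
  1+1 = 2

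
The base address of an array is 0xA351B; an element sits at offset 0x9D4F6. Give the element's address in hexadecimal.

0x140A11

Add column by column in base 16, right to left:
  B+6 = 1 carry 1
  1+F+1 = 1 carry 1
  5+4+1 = A
  3+D = 0 carry 1
  A+9+1 = 4 carry 1
  final carry 1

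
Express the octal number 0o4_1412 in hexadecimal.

Each octal digit is 3 bits: 4=100 1=001 4=100 1=001 2=010.
Group the bits into nibbles: 0100 0011 0000 1010 → 430A.

0x430A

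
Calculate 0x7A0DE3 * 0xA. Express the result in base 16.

Multiply each base-16 digit by 10, carrying:
  3×10 = 30 → write E carry 1
  E×10+1 = 141 → write D carry 8
  D×10+8 = 138 → write A carry 8
  0×10+8 = 8 → write 8
  A×10 = 100 → write 4 carry 6
  7×10+6 = 76 → write C carry 4
  remaining carry: 4

0x4C48ADE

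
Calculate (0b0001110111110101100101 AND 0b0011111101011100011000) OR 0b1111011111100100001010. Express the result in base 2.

0b1111111111110100001010

0b0001110111110101100101 AND 0b0011111101011100011000 = 0b0001110101010100000000.
Then OR with 0b1111011111100100001010.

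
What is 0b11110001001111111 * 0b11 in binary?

0b1011010011101111101

Multiply each base-2 digit by 3, carrying:
  1×3 = 3 → write 1 carry 1
  1×3+1 = 4 → write 0 carry 2
  1×3+2 = 5 → write 1 carry 2
  1×3+2 = 5 → write 1 carry 2
  1×3+2 = 5 → write 1 carry 2
  1×3+2 = 5 → write 1 carry 2
  1×3+2 = 5 → write 1 carry 2
  0×3+2 = 2 → write 0 carry 1
  0×3+1 = 1 → write 1
  1×3 = 3 → write 1 carry 1
  0×3+1 = 1 → write 1
  0×3 = 0 → write 0
  0×3 = 0 → write 0
  1×3 = 3 → write 1 carry 1
  1×3+1 = 4 → write 0 carry 2
  1×3+2 = 5 → write 1 carry 2
  1×3+2 = 5 → write 1 carry 2
  remaining carry: 10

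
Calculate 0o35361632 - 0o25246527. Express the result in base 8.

Subtract column by column in base 8:
  2-7 → 3 (borrow)
  3-2-1 → 0
  6-5 → 1
  1-6 → 3 (borrow)
  6-4-1 → 1
  3-2 → 1
  5-5 → 0
  3-2 → 1

0o10113103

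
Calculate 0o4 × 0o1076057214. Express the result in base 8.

0o4370275060

Multiply each base-8 digit by 4, carrying:
  4×4 = 16 → write 0 carry 2
  1×4+2 = 6 → write 6
  2×4 = 8 → write 0 carry 1
  7×4+1 = 29 → write 5 carry 3
  5×4+3 = 23 → write 7 carry 2
  0×4+2 = 2 → write 2
  6×4 = 24 → write 0 carry 3
  7×4+3 = 31 → write 7 carry 3
  0×4+3 = 3 → write 3
  1×4 = 4 → write 4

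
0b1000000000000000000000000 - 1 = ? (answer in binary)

0b111111111111111111111111

The trailing 24 digits are 0, so subtracting 1 borrows through: they become 1 and the next digit up decrements.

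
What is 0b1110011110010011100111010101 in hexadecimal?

0xe7939d5

Group the bits into nibbles: 1110 0111 1001 0011 1001 1101 0101 → e7939d5.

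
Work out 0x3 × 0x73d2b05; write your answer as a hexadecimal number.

0x15b7810f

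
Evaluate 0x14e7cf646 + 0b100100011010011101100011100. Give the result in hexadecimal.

0x1530a3162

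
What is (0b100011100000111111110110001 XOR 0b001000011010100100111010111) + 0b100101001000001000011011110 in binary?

First 0b100011100000111111110110001 XOR 0b001000011010100100111010111 = 0b101011111010011011001100110.
Add column by column in base 2, right to left:
  0+0 = 0
  1+1 = 0 carry 1
  1+1+1 = 1 carry 1
  0+1+1 = 0 carry 1
  0+1+1 = 0 carry 1
  1+0+1 = 0 carry 1
  1+1+1 = 1 carry 1
  0+1+1 = 0 carry 1
  0+0+1 = 1
  1+0 = 1
  1+0 = 1
  0+0 = 0
  1+1 = 0 carry 1
  1+0+1 = 0 carry 1
  0+0+1 = 1
  0+0 = 0
  1+0 = 1
  0+0 = 0
  1+1 = 0 carry 1
  1+0+1 = 0 carry 1
  1+0+1 = 0 carry 1
  1+1+1 = 1 carry 1
  1+0+1 = 0 carry 1
  0+1+1 = 0 carry 1
  1+0+1 = 0 carry 1
  0+0+1 = 1
  1+1 = 0 carry 1
  final carry 1

0b1010001000010100011101000100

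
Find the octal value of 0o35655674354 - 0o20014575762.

Subtract column by column in base 8:
  4-2 → 2
  5-6 → 7 (borrow)
  3-7-1 → 3 (borrow)
  4-5-1 → 6 (borrow)
  7-7-1 → 7 (borrow)
  6-5-1 → 0
  5-4 → 1
  5-1 → 4
  6-0 → 6
  5-0 → 5
  3-2 → 1

0o15641076372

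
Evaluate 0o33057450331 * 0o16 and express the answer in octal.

Multiply each base-8 digit by 14, carrying:
  1×14 = 14 → write 6 carry 1
  3×14+1 = 43 → write 3 carry 5
  3×14+5 = 47 → write 7 carry 5
  0×14+5 = 5 → write 5
  5×14 = 70 → write 6 carry 8
  4×14+8 = 64 → write 0 carry 8
  7×14+8 = 106 → write 2 carry 13
  5×14+13 = 83 → write 3 carry 10
  0×14+10 = 10 → write 2 carry 1
  3×14+1 = 43 → write 3 carry 5
  3×14+5 = 47 → write 7 carry 5
  remaining carry: 5

0o573232065736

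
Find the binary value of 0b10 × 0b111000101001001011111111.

0b1110001010010010111111110

Multiply each base-2 digit by 2, carrying:
  1×2 = 2 → write 0 carry 1
  1×2+1 = 3 → write 1 carry 1
  1×2+1 = 3 → write 1 carry 1
  1×2+1 = 3 → write 1 carry 1
  1×2+1 = 3 → write 1 carry 1
  1×2+1 = 3 → write 1 carry 1
  1×2+1 = 3 → write 1 carry 1
  1×2+1 = 3 → write 1 carry 1
  0×2+1 = 1 → write 1
  1×2 = 2 → write 0 carry 1
  0×2+1 = 1 → write 1
  0×2 = 0 → write 0
  1×2 = 2 → write 0 carry 1
  0×2+1 = 1 → write 1
  0×2 = 0 → write 0
  1×2 = 2 → write 0 carry 1
  0×2+1 = 1 → write 1
  1×2 = 2 → write 0 carry 1
  0×2+1 = 1 → write 1
  0×2 = 0 → write 0
  0×2 = 0 → write 0
  1×2 = 2 → write 0 carry 1
  1×2+1 = 3 → write 1 carry 1
  1×2+1 = 3 → write 1 carry 1
  remaining carry: 1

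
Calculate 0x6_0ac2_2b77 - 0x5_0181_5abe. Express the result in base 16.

0x10940d0b9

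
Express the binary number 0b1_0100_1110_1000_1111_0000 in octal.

Group the bits in threes: 101 001 110 100 011 110 000 → 5164360.

0o5164360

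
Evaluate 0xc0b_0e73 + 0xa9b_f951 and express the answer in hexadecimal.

Add column by column in base 16, right to left:
  3+1 = 4
  7+5 = c
  e+9 = 7 carry 1
  0+f+1 = 0 carry 1
  b+b+1 = 7 carry 1
  0+9+1 = a
  c+a = 6 carry 1
  final carry 1

0x16a707c4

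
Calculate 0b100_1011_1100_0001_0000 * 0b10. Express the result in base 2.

Multiply each base-2 digit by 2, carrying:
  0×2 = 0 → write 0
  0×2 = 0 → write 0
  0×2 = 0 → write 0
  0×2 = 0 → write 0
  1×2 = 2 → write 0 carry 1
  0×2+1 = 1 → write 1
  0×2 = 0 → write 0
  0×2 = 0 → write 0
  0×2 = 0 → write 0
  0×2 = 0 → write 0
  1×2 = 2 → write 0 carry 1
  1×2+1 = 3 → write 1 carry 1
  1×2+1 = 3 → write 1 carry 1
  1×2+1 = 3 → write 1 carry 1
  0×2+1 = 1 → write 1
  1×2 = 2 → write 0 carry 1
  0×2+1 = 1 → write 1
  0×2 = 0 → write 0
  1×2 = 2 → write 0 carry 1
  remaining carry: 1

0b10010111100000100000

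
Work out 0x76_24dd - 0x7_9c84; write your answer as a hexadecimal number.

Subtract column by column in base 16:
  d-4 → 9
  d-8 → 5
  4-c → 8 (borrow)
  2-9-1 → 8 (borrow)
  6-7-1 → e (borrow)
  7-0-1 → 6

0x6e8859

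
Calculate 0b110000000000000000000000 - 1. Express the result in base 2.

0b101111111111111111111111

The trailing 22 digits are 0, so subtracting 1 borrows through: they become 1 and the next digit up decrements.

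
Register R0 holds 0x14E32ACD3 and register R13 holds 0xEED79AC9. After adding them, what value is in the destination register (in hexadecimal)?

0x23D0A479C

Add column by column in base 16, right to left:
  3+9 = C
  D+C = 9 carry 1
  C+A+1 = 7 carry 1
  A+9+1 = 4 carry 1
  2+7+1 = A
  3+D = 0 carry 1
  E+E+1 = D carry 1
  4+E+1 = 3 carry 1
  1+0+1 = 2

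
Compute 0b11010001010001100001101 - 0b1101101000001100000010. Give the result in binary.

0b1100100010000000001011

Subtract column by column in base 2:
  1-0 → 1
  0-1 → 1 (borrow)
  1-0-1 → 0
  1-0 → 1
  0-0 → 0
  0-0 → 0
  0-0 → 0
  0-0 → 0
  1-1 → 0
  1-1 → 0
  0-0 → 0
  0-0 → 0
  0-0 → 0
  1-0 → 1
  0-0 → 0
  1-1 → 0
  0-0 → 0
  0-1 → 1 (borrow)
  0-1-1 → 0 (borrow)
  1-0-1 → 0
  0-1 → 1 (borrow)
  1-1-1 → 1 (borrow)
  1-0-1 → 0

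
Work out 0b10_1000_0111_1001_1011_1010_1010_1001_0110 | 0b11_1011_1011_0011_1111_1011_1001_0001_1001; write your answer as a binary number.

0b1110111111101111111011101110011111

OR bit by bit (1 where either bit is 1):
  1010000111100110111010101010010110
| 1110111011001111111011100100011001
= 1110111111101111111011101110011111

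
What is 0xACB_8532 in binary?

Expand each hex digit to 4 bits: A=1010 C=1100 B=1011 8=1000 5=0101 3=0011 2=0010.

0b1010110010111000010100110010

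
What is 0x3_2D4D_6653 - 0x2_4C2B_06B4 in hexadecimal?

0xE1225F9F

Subtract column by column in base 16:
  3-4 → F (borrow)
  5-B-1 → 9 (borrow)
  6-6-1 → F (borrow)
  6-0-1 → 5
  D-B → 2
  4-2 → 2
  D-C → 1
  2-4 → E (borrow)
  3-2-1 → 0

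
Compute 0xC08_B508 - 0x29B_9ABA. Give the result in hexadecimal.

Subtract column by column in base 16:
  8-A → E (borrow)
  0-B-1 → 4 (borrow)
  5-A-1 → A (borrow)
  B-9-1 → 1
  8-B → D (borrow)
  0-9-1 → 6 (borrow)
  C-2-1 → 9

0x96D1A4E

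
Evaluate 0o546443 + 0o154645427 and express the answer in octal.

0o155414072

Add column by column in base 8, right to left:
  3+7 = 2 carry 1
  4+2+1 = 7
  4+4 = 0 carry 1
  6+5+1 = 4 carry 1
  4+4+1 = 1 carry 1
  5+6+1 = 4 carry 1
  0+4+1 = 5
  0+5 = 5
  0+1 = 1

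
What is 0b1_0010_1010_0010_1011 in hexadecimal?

0x12A2B

Group the bits into nibbles: 0001 0010 1010 0010 1011 → 12A2B.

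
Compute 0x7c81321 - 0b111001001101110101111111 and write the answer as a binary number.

0b110111000110011010110100010

0x7c81321 = 0b111110010000001001100100001 in binary.
Subtract column by column in base 2:
  1-1 → 0
  0-1 → 1 (borrow)
  0-1-1 → 0 (borrow)
  0-1-1 → 0 (borrow)
  0-1-1 → 0 (borrow)
  1-1-1 → 1 (borrow)
  0-1-1 → 0 (borrow)
  0-0-1 → 1 (borrow)
  1-1-1 → 1 (borrow)
  1-0-1 → 0
  0-1 → 1 (borrow)
  0-1-1 → 0 (borrow)
  1-1-1 → 1 (borrow)
  0-0-1 → 1 (borrow)
  0-1-1 → 0 (borrow)
  0-1-1 → 0 (borrow)
  0-0-1 → 1 (borrow)
  0-0-1 → 1 (borrow)
  0-1-1 → 0 (borrow)
  1-0-1 → 0
  0-0 → 0
  0-1 → 1 (borrow)
  1-1-1 → 1 (borrow)
  1-1-1 → 1 (borrow)
  1-0-1 → 0
  1-0 → 1
  1-0 → 1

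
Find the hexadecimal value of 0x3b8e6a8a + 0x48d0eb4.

Add column by column in base 16, right to left:
  a+4 = e
  8+b = 3 carry 1
  a+e+1 = 9 carry 1
  6+0+1 = 7
  e+d = b carry 1
  8+8+1 = 1 carry 1
  b+4+1 = 0 carry 1
  3+0+1 = 4

0x401b793e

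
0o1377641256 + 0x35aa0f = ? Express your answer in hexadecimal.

0xc34ecbd

0o1377641256 = 0xbff42ae in hexadecimal.
Add column by column in base 16, right to left:
  e+f = d carry 1
  a+0+1 = b
  2+a = c
  4+a = e
  f+5 = 4 carry 1
  f+3+1 = 3 carry 1
  b+0+1 = c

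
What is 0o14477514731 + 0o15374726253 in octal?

Add column by column in base 8, right to left:
  1+3 = 4
  3+5 = 0 carry 1
  7+2+1 = 2 carry 1
  4+6+1 = 3 carry 1
  1+2+1 = 4
  5+7 = 4 carry 1
  7+4+1 = 4 carry 1
  7+7+1 = 7 carry 1
  4+3+1 = 0 carry 1
  4+5+1 = 2 carry 1
  1+1+1 = 3

0o32074443204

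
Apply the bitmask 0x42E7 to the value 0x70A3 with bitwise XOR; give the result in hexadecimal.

XOR each hex digit independently (no carries):
  7^4=3, 0^2=2, A^E=4, 3^7=4

0x3244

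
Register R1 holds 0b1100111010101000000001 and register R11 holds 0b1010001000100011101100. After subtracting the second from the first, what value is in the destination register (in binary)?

0b10110010000100010101

Subtract column by column in base 2:
  1-0 → 1
  0-0 → 0
  0-1 → 1 (borrow)
  0-1-1 → 0 (borrow)
  0-0-1 → 1 (borrow)
  0-1-1 → 0 (borrow)
  0-1-1 → 0 (borrow)
  0-1-1 → 0 (borrow)
  0-0-1 → 1 (borrow)
  1-0-1 → 0
  0-0 → 0
  1-1 → 0
  0-0 → 0
  1-0 → 1
  0-0 → 0
  1-1 → 0
  1-0 → 1
  1-0 → 1
  0-0 → 0
  0-1 → 1 (borrow)
  1-0-1 → 0
  1-1 → 0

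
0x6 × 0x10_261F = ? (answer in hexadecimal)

Multiply each base-16 digit by 6, carrying:
  F×6 = 90 → write A carry 5
  1×6+5 = 11 → write B
  6×6 = 36 → write 4 carry 2
  2×6+2 = 14 → write E
  0×6 = 0 → write 0
  1×6 = 6 → write 6

0x60E4BA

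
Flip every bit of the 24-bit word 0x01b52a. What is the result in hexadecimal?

0xfe4ad5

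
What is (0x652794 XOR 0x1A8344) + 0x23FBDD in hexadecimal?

0xA3A0AD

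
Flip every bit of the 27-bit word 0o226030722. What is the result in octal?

Each oct digit d becomes 7−d:
  2→5, 2→5, 6→1, 0→7, 3→4, 0→7, 7→0, 2→5, 2→5

0o551747055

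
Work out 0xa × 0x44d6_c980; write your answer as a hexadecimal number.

Multiply each base-16 digit by 10, carrying:
  0×10 = 0 → write 0
  8×10 = 80 → write 0 carry 5
  9×10+5 = 95 → write f carry 5
  c×10+5 = 125 → write d carry 7
  6×10+7 = 67 → write 3 carry 4
  d×10+4 = 134 → write 6 carry 8
  4×10+8 = 48 → write 0 carry 3
  4×10+3 = 43 → write b carry 2
  remaining carry: 2

0x2b063df00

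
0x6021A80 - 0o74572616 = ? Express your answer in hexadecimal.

0x50F24F2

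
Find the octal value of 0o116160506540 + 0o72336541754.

Add column by column in base 8, right to left:
  0+4 = 4
  4+5 = 1 carry 1
  5+7+1 = 5 carry 1
  6+1+1 = 0 carry 1
  0+4+1 = 5
  5+5 = 2 carry 1
  0+6+1 = 7
  6+3 = 1 carry 1
  1+3+1 = 5
  6+2 = 0 carry 1
  1+7+1 = 1 carry 1
  1+0+1 = 2

0o210517250514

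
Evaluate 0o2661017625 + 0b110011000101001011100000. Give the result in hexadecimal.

0o2661017625 = 0x16C41F95 in hexadecimal.
0b110011000101001011100000 = 0xCC52E0 in hexadecimal.
Add column by column in base 16, right to left:
  5+0 = 5
  9+E = 7 carry 1
  F+2+1 = 2 carry 1
  1+5+1 = 7
  4+C = 0 carry 1
  C+C+1 = 9 carry 1
  6+0+1 = 7
  1+0 = 1

0x17907275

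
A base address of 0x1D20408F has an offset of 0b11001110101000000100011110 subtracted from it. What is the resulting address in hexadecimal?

0x19E5BF71

0b11001110101000000100011110 = 0x33A811E in hexadecimal.
Subtract column by column in base 16:
  F-E → 1
  8-1 → 7
  0-1 → F (borrow)
  4-8-1 → B (borrow)
  0-A-1 → 5 (borrow)
  2-3-1 → E (borrow)
  D-3-1 → 9
  1-0 → 1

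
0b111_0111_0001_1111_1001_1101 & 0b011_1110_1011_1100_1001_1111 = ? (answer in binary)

AND bit by bit (1 only where both bits are 1):
  11101110001111110011101
& 01111101011110010011111
= 01101100001110010011101

0b01101100001110010011101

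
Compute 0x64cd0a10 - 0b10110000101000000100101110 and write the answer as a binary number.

0x64cd0a10 = 0b1100100110011010000101000010000 in binary.
Subtract column by column in base 2:
  0-0 → 0
  0-1 → 1 (borrow)
  0-1-1 → 0 (borrow)
  0-1-1 → 0 (borrow)
  1-0-1 → 0
  0-1 → 1 (borrow)
  0-0-1 → 1 (borrow)
  0-0-1 → 1 (borrow)
  0-1-1 → 0 (borrow)
  1-0-1 → 0
  0-0 → 0
  1-0 → 1
  0-0 → 0
  0-0 → 0
  0-0 → 0
  0-1 → 1 (borrow)
  1-0-1 → 0
  0-1 → 1 (borrow)
  1-0-1 → 0
  1-0 → 1
  0-0 → 0
  0-0 → 0
  1-1 → 0
  1-1 → 0
  0-0 → 0
  0-1 → 1 (borrow)
  1-0-1 → 0
  0-0 → 0
  0-0 → 0
  1-0 → 1
  1-0 → 1

0b1100010000010101000100011100010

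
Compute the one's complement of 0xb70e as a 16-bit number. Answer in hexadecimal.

Each hex digit d becomes f−d:
  b→4, 7→8, 0→f, e→1

0x48f1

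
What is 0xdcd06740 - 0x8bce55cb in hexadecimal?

Subtract column by column in base 16:
  0-b → 5 (borrow)
  4-c-1 → 7 (borrow)
  7-5-1 → 1
  6-5 → 1
  0-e → 2 (borrow)
  d-c-1 → 0
  c-b → 1
  d-8 → 5

0x51021175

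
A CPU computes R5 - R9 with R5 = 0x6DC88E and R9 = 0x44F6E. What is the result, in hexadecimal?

Subtract column by column in base 16:
  E-E → 0
  8-6 → 2
  8-F → 9 (borrow)
  C-4-1 → 7
  D-4 → 9
  6-0 → 6

0x697920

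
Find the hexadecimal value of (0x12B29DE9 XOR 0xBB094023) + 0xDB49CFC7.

First 0x12B29DE9 XOR 0xBB094023 = 0xA9BBDDCA.
Add column by column in base 16, right to left:
  A+7 = 1 carry 1
  C+C+1 = 9 carry 1
  D+F+1 = D carry 1
  D+C+1 = A carry 1
  B+9+1 = 5 carry 1
  B+4+1 = 0 carry 1
  9+B+1 = 5 carry 1
  A+D+1 = 8 carry 1
  final carry 1

0x18505AD91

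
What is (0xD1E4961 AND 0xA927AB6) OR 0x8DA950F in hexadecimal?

0x8DADD2F

0xD1E4961 AND 0xA927AB6 = 0x8124820.
Then OR with 0x8DA950F.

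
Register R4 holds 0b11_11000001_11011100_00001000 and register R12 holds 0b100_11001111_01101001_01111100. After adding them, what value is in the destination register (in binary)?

Add column by column in base 2, right to left:
  0+0 = 0
  0+0 = 0
  0+1 = 1
  1+1 = 0 carry 1
  0+1+1 = 0 carry 1
  0+1+1 = 0 carry 1
  0+1+1 = 0 carry 1
  0+0+1 = 1
  0+1 = 1
  0+0 = 0
  1+0 = 1
  1+1 = 0 carry 1
  1+0+1 = 0 carry 1
  0+1+1 = 0 carry 1
  1+1+1 = 1 carry 1
  1+0+1 = 0 carry 1
  1+1+1 = 1 carry 1
  0+1+1 = 0 carry 1
  0+1+1 = 0 carry 1
  0+1+1 = 0 carry 1
  0+0+1 = 1
  0+0 = 0
  1+1 = 0 carry 1
  1+1+1 = 1 carry 1
  1+0+1 = 0 carry 1
  1+0+1 = 0 carry 1
  0+1+1 = 0 carry 1
  final carry 1

0b1000100100010100010110000100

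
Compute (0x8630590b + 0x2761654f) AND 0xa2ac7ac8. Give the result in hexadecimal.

0xa0803a48

Add column by column in base 16, right to left:
  b+f = a carry 1
  0+4+1 = 5
  9+5 = e
  5+6 = b
  0+1 = 1
  3+6 = 9
  6+7 = d
  8+2 = a
Sum = 0xad91be5a; now AND with 0xa2ac7ac8:
  a&a=a, d&2=0, 9&a=8, 1&c=0, b&7=3, e&a=a, 5&c=4, a&8=8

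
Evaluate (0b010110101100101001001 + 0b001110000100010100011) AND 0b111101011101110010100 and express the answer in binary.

Add column by column in base 2, right to left:
  1+1 = 0 carry 1
  0+1+1 = 0 carry 1
  0+0+1 = 1
  1+0 = 1
  0+0 = 0
  0+1 = 1
  1+0 = 1
  0+1 = 1
  1+0 = 1
  0+0 = 0
  0+0 = 0
  1+1 = 0 carry 1
  1+0+1 = 0 carry 1
  0+0+1 = 1
  1+0 = 1
  0+0 = 0
  1+1 = 0 carry 1
  1+1+1 = 1 carry 1
  0+1+1 = 0 carry 1
  1+0+1 = 0 carry 1
  final carry 1
Sum = 0b100100110000111101100; now AND with 0b111101011101110010100:
  100100110000111101100
& 111101011101110010100
= 100100010000110000100

0b100100010000110000100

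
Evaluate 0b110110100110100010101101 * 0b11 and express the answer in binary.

0b10100011110011101000000111

Multiply each base-2 digit by 3, carrying:
  1×3 = 3 → write 1 carry 1
  0×3+1 = 1 → write 1
  1×3 = 3 → write 1 carry 1
  1×3+1 = 4 → write 0 carry 2
  0×3+2 = 2 → write 0 carry 1
  1×3+1 = 4 → write 0 carry 2
  0×3+2 = 2 → write 0 carry 1
  1×3+1 = 4 → write 0 carry 2
  0×3+2 = 2 → write 0 carry 1
  0×3+1 = 1 → write 1
  0×3 = 0 → write 0
  1×3 = 3 → write 1 carry 1
  0×3+1 = 1 → write 1
  1×3 = 3 → write 1 carry 1
  1×3+1 = 4 → write 0 carry 2
  0×3+2 = 2 → write 0 carry 1
  0×3+1 = 1 → write 1
  1×3 = 3 → write 1 carry 1
  0×3+1 = 1 → write 1
  1×3 = 3 → write 1 carry 1
  1×3+1 = 4 → write 0 carry 2
  0×3+2 = 2 → write 0 carry 1
  1×3+1 = 4 → write 0 carry 2
  1×3+2 = 5 → write 1 carry 2
  remaining carry: 10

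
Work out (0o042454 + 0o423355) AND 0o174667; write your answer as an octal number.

0o64021

Add column by column in base 8, right to left:
  4+5 = 1 carry 1
  5+5+1 = 3 carry 1
  4+3+1 = 0 carry 1
  2+3+1 = 6
  4+2 = 6
  0+4 = 4
Sum = 0o466031; now AND with 0o174667:
  4&1=0, 6&7=6, 6&4=4, 0&6=0, 3&6=2, 1&7=1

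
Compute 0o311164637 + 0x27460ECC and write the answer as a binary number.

0b101010011010101111100001101011

0o311164637 = 0b11001001001110100110011111 in binary.
0x27460ECC = 0b100111010001100000111011001100 in binary.
Add column by column in base 2, right to left:
  1+0 = 1
  1+0 = 1
  1+1 = 0 carry 1
  1+1+1 = 1 carry 1
  1+0+1 = 0 carry 1
  0+0+1 = 1
  0+1 = 1
  1+1 = 0 carry 1
  1+0+1 = 0 carry 1
  0+1+1 = 0 carry 1
  0+1+1 = 0 carry 1
  1+1+1 = 1 carry 1
  0+0+1 = 1
  1+0 = 1
  1+0 = 1
  1+0 = 1
  0+0 = 0
  0+1 = 1
  1+1 = 0 carry 1
  0+0+1 = 1
  0+0 = 0
  1+0 = 1
  0+1 = 1
  0+0 = 0
  1+1 = 0 carry 1
  1+1+1 = 1 carry 1
  0+1+1 = 0 carry 1
  0+0+1 = 1
  0+0 = 0
  0+1 = 1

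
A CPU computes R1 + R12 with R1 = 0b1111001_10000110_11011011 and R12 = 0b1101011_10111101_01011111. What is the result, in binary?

Add column by column in base 2, right to left:
  1+1 = 0 carry 1
  1+1+1 = 1 carry 1
  0+1+1 = 0 carry 1
  1+1+1 = 1 carry 1
  1+1+1 = 1 carry 1
  0+0+1 = 1
  1+1 = 0 carry 1
  1+0+1 = 0 carry 1
  0+1+1 = 0 carry 1
  1+0+1 = 0 carry 1
  1+1+1 = 1 carry 1
  0+1+1 = 0 carry 1
  0+1+1 = 0 carry 1
  0+1+1 = 0 carry 1
  0+0+1 = 1
  1+1 = 0 carry 1
  1+1+1 = 1 carry 1
  0+1+1 = 0 carry 1
  0+0+1 = 1
  1+1 = 0 carry 1
  1+0+1 = 0 carry 1
  1+1+1 = 1 carry 1
  1+1+1 = 1 carry 1
  final carry 1

0b111001010100010000111010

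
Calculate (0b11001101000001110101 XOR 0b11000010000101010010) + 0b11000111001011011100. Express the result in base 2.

0b11010110010000000011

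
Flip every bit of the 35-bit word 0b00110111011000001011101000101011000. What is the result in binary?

0b11001000100111110100010111010100111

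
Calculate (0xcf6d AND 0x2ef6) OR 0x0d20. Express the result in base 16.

0xf64

0xcf6d AND 0x2ef6 = 0x0e64.
Then OR with 0x0d20.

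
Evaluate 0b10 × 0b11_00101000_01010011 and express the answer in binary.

0b1100101000010100110

Multiply each base-2 digit by 2, carrying:
  1×2 = 2 → write 0 carry 1
  1×2+1 = 3 → write 1 carry 1
  0×2+1 = 1 → write 1
  0×2 = 0 → write 0
  1×2 = 2 → write 0 carry 1
  0×2+1 = 1 → write 1
  1×2 = 2 → write 0 carry 1
  0×2+1 = 1 → write 1
  0×2 = 0 → write 0
  0×2 = 0 → write 0
  0×2 = 0 → write 0
  1×2 = 2 → write 0 carry 1
  0×2+1 = 1 → write 1
  1×2 = 2 → write 0 carry 1
  0×2+1 = 1 → write 1
  0×2 = 0 → write 0
  1×2 = 2 → write 0 carry 1
  1×2+1 = 3 → write 1 carry 1
  remaining carry: 1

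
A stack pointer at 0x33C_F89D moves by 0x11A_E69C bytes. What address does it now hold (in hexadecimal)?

0x457DF39

Add column by column in base 16, right to left:
  D+C = 9 carry 1
  9+9+1 = 3 carry 1
  8+6+1 = F
  F+E = D carry 1
  C+A+1 = 7 carry 1
  3+1+1 = 5
  3+1 = 4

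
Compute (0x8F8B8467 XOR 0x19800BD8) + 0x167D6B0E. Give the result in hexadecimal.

0xAC88FACD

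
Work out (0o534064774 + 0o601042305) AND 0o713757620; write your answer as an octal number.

0o311107200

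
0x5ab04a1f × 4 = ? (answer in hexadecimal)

0x16ac1287c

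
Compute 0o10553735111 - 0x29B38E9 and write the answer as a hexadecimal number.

0o10553735111 = 0x45AFBA49 in hexadecimal.
Subtract column by column in base 16:
  9-9 → 0
  4-E → 6 (borrow)
  A-8-1 → 1
  B-3 → 8
  F-B → 4
  A-9 → 1
  5-2 → 3
  4-0 → 4

0x43148160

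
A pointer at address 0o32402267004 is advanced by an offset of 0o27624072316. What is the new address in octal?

0o62226361322

Add column by column in base 8, right to left:
  4+6 = 2 carry 1
  0+1+1 = 2
  0+3 = 3
  7+2 = 1 carry 1
  6+7+1 = 6 carry 1
  2+0+1 = 3
  2+4 = 6
  0+2 = 2
  4+6 = 2 carry 1
  2+7+1 = 2 carry 1
  3+2+1 = 6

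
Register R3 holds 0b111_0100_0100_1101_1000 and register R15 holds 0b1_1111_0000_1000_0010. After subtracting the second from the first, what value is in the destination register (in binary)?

0b1010101010001010110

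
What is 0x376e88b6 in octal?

0o6733504266

Expand each hex digit to 4 bits: 3=0011 7=0111 6=0110 e=1110 8=1000 8=1000 b=1011 6=0110.
Group the bits in threes: 110 111 011 011 101 000 100 010 110 110 → 6733504266.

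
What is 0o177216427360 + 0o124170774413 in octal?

0o323407423773

Add column by column in base 8, right to left:
  0+3 = 3
  6+1 = 7
  3+4 = 7
  7+4 = 3 carry 1
  2+7+1 = 2 carry 1
  4+7+1 = 4 carry 1
  6+0+1 = 7
  1+7 = 0 carry 1
  2+1+1 = 4
  7+4 = 3 carry 1
  7+2+1 = 2 carry 1
  1+1+1 = 3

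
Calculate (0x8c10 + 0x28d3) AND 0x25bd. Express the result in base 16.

0x24a1

Add column by column in base 16, right to left:
  0+3 = 3
  1+d = e
  c+8 = 4 carry 1
  8+2+1 = b
Sum = 0xb4e3; now AND with 0x25bd:
  b&2=2, 4&5=4, e&b=a, 3&d=1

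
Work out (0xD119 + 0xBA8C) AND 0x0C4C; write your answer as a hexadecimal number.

Add column by column in base 16, right to left:
  9+C = 5 carry 1
  1+8+1 = A
  1+A = B
  D+B = 8 carry 1
  final carry 1
Sum = 0x18BA5; now AND with 0x0C4C:
  1&0=0, 8&0=0, B&C=8, A&4=0, 5&C=4

0x804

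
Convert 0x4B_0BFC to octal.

0o22605774

Expand each hex digit to 4 bits: 4=0100 B=1011 0=0000 B=1011 F=1111 C=1100.
Group the bits in threes: 010 010 110 000 101 111 111 100 → 22605774.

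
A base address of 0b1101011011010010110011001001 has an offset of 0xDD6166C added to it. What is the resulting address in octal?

0o3320641465

0b1101011011010010110011001001 = 0o1533226311 in octal.
0xDD6166C = 0o1565413154 in octal.
Add column by column in base 8, right to left:
  1+4 = 5
  1+5 = 6
  3+1 = 4
  6+3 = 1 carry 1
  2+1+1 = 4
  2+4 = 6
  3+5 = 0 carry 1
  3+6+1 = 2 carry 1
  5+5+1 = 3 carry 1
  1+1+1 = 3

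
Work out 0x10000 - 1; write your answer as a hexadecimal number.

0xFFFF

The trailing 4 digits are 0, so subtracting 1 borrows through: they become F and the next digit up decrements.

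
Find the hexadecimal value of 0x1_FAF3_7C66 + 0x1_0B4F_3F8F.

0x30642BBF5

Add column by column in base 16, right to left:
  6+F = 5 carry 1
  6+8+1 = F
  C+F = B carry 1
  7+3+1 = B
  3+F = 2 carry 1
  F+4+1 = 4 carry 1
  A+B+1 = 6 carry 1
  F+0+1 = 0 carry 1
  1+1+1 = 3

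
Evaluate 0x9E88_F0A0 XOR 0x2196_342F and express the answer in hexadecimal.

0xBF1EC48F

XOR each hex digit independently (no carries):
  9^2=B, E^1=F, 8^9=1, 8^6=E, F^3=C, 0^4=4, A^2=8, 0^F=F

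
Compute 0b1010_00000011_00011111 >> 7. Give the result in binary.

Right shift by 7: drop the 7 least-significant bits.

0b1010000000110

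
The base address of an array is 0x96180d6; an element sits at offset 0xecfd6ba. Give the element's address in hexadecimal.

Add column by column in base 16, right to left:
  6+a = 0 carry 1
  d+b+1 = 9 carry 1
  0+6+1 = 7
  8+d = 5 carry 1
  1+f+1 = 1 carry 1
  6+c+1 = 3 carry 1
  9+e+1 = 8 carry 1
  final carry 1

0x18315790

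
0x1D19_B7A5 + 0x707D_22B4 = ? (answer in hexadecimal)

0x8D96DA59

Add column by column in base 16, right to left:
  5+4 = 9
  A+B = 5 carry 1
  7+2+1 = A
  B+2 = D
  9+D = 6 carry 1
  1+7+1 = 9
  D+0 = D
  1+7 = 8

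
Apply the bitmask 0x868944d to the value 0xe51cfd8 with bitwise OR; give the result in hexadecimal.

OR each hex digit independently (no carries):
  e|8=e, 5|6=7, 1|8=9, c|9=d, f|4=f, d|4=d, 8|d=d

0xe79dfdd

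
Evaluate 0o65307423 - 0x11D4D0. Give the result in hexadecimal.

0o65307423 = 0xD58F13 in hexadecimal.
Subtract column by column in base 16:
  3-0 → 3
  1-D → 4 (borrow)
  F-4-1 → A
  8-D → B (borrow)
  5-1-1 → 3
  D-1 → C

0xC3BA43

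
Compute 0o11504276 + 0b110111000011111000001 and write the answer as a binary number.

0b10000100001000001111111

0o11504276 = 0b1001101000100010111110 in binary.
Add column by column in base 2, right to left:
  0+1 = 1
  1+0 = 1
  1+0 = 1
  1+0 = 1
  1+0 = 1
  1+0 = 1
  0+1 = 1
  1+1 = 0 carry 1
  0+1+1 = 0 carry 1
  0+1+1 = 0 carry 1
  0+1+1 = 0 carry 1
  1+0+1 = 0 carry 1
  0+0+1 = 1
  0+0 = 0
  0+0 = 0
  1+1 = 0 carry 1
  0+1+1 = 0 carry 1
  1+1+1 = 1 carry 1
  1+0+1 = 0 carry 1
  0+1+1 = 0 carry 1
  0+1+1 = 0 carry 1
  1+0+1 = 0 carry 1
  final carry 1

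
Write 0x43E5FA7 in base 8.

Expand each hex digit to 4 bits: 4=0100 3=0011 E=1110 5=0101 F=1111 A=1010 7=0111.
Group the bits in threes: 100 001 111 100 101 111 110 100 111 → 417457647.

0o417457647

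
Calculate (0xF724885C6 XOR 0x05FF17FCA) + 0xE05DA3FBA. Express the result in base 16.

First 0xF724885C6 XOR 0x05FF17FCA = 0xF2DB9FA0C.
Add column by column in base 16, right to left:
  C+A = 6 carry 1
  0+B+1 = C
  A+F = 9 carry 1
  F+3+1 = 3 carry 1
  9+A+1 = 4 carry 1
  B+D+1 = 9 carry 1
  D+5+1 = 3 carry 1
  2+0+1 = 3
  F+E = D carry 1
  final carry 1

0x1D339439C6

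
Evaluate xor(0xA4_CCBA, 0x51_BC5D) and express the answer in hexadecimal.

XOR each hex digit independently (no carries):
  A^5=F, 4^1=5, C^B=7, C^C=0, B^5=E, A^D=7

0xF570E7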